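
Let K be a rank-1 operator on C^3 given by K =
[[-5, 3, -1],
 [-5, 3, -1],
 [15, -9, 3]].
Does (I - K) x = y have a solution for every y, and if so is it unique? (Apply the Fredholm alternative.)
(I - K) is singular (det(I - K) = 0, i.e. 1 ∈ sigma(K)). (I - K) x = y is solvable iff y ⊥ ker((I - K)^*) = span{(-5, 3, -1)}, i.e. iff -5y_1 + 3y_2 - y_3 = 0. When solvable, the solutions are x = y + c·(1, 1, -3), c arbitrary (ker(I - K) = span{(1, 1, -3)}, dimension 1).

K has rank 1, so it is an outer product K = u v^T: every row of K is a multiple of one row vector. Reading off the entries, u = (1, 1, -3) and v = (-5, 3, -1) (row i of K equals u_i·v^T). A rank-one matrix u v^T satisfies K u = u (v·u) and kills the (2)-dimensional subspace v^⊥, so its characteristic polynomial is lambda^2 (lambda - v·u) with v·u = tr K = 1. Hence the eigenvalues of I - K are 1 (multiplicity 2) and 1 - (1) = 0, so det(I - K) = 0. (Direct check: I - K =
[[6, -3, 1],
 [5, -2, 1],
 [-15, 9, -2]]
has determinant 0.) So 1 is an eigenvalue of K and (I - K) is not invertible. The finite-dimensional Fredholm alternative says: either (I - K) is invertible, or ker(I - K) ≠ {0} and then range(I - K) = ker((I - K)^*)^⊥, with dim ker(I - K) = dim ker((I - K)^*). We are in the second case, so we need both kernels. Kernel of I - K: (I - K) u = u - u (v·u) = u - u = 0, so ker(I - K) = span{u} = span{(1, 1, -3)} (it is exactly 1-dimensional because rank(I - K) = 2). Kernel of the adjoint: K is real, so (I - K)^* = I - K^T = I - v u^T, and (I - v u^T) v = v - v (u·v) = 0; hence ker((I - K)^*) = span{v} = span{(-5, 3, -1)}. Therefore (I - K) x = y is solvable iff <y, v> = 0, i.e. iff -5y_1 + 3y_2 - y_3 = 0. When this holds, K y = u (v·y) = 0, so (I - K) y = y and x = y is a particular solution; the full solution set is the line x = y + c·u = y + c·(1, 1, -3), c ∈ C.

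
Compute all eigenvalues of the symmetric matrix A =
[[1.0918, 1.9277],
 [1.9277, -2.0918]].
sigma(A) ≈ {-3, 2}

A is real symmetric, so its spectrum consists of real eigenvalues. Expanding the characteristic polynomial of the displayed matrix gives
  det(λ I - A) = p(λ) = λ^2 + (1)λ + (-6).
Solving p(λ) = 0 yields eigenvalues ≈ -3, 2. (A is shown rounded to 4 decimals, so these recover the underlying integer eigenvalues to within that precision.)
Verification: the trace of A = -1 equals the sum of eigenvalues -1, and det(A) ≈ -5.9999 matches the eigenvalue product -6.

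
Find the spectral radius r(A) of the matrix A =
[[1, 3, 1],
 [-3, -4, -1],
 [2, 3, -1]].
r(A) ≈ 2.2465

The eigenvalues of A are the roots of its characteristic polynomial. With M = A (coefficients from the trace, the sum of principal 2x2 minors, and det A):
  p(λ) = det(λ I - M) = λ^3 + 4λ^2 + 9λ + 9.
No integer candidate from the rational root theorem (±divisors of 9) is a root, so the roots are irrational. The cubic discriminant is Δ = -279 < 0, so there is one real root and a complex-conjugate pair. p(-2) = -1 and p(-1) = 3 have opposite signs, so a root lies in (-2, -1); Newton's method refines it to λ ≈ -1.7832. Dividing out (λ - (-1.7832)) leaves approximately λ^2 + 2.2168λ + 5.047. For λ^2 + 2.2168λ + 5.047 the discriminant is -15.2739. It is negative, so the remaining roots are the complex-conjugate pair λ ≈ -1.1084 ± 1.9541i. Their product equals the constant term, so |λ|^2 ≈ 5.047 and |λ| ≈ 2.2465.
Thus the eigenvalues (to 4 decimals) are -1.7832 (modulus 1.7832); -1.1084 ± 1.9541i (modulus 2.2465). The spectral radius is the largest modulus: r(A) ≈ 2.2465. (Cross-check: r(A) ≤ ||A||_2 ≈ 6.9067; equality holds whenever A is normal, though it can also hold for some non-normal A.)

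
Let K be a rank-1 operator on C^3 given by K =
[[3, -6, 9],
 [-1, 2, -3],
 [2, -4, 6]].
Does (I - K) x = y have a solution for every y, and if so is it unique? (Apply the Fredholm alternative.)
(I - K) is invertible (det(I - K) = -10 ≠ 0), so for every y in C^3 the equation (I - K) x = y has a unique solution.

K has rank 1, so it is an outer product K = u v^T: every row of K is a multiple of one row vector. Reading off the entries, u = (-3, 1, -2) and v = (-1, 2, -3) (row i of K equals u_i·v^T). A rank-one matrix u v^T satisfies K u = u (v·u) and kills the (2)-dimensional subspace v^⊥, so its characteristic polynomial is lambda^2 (lambda - v·u) with v·u = tr K = 11. Hence the eigenvalues of I - K are 1 (multiplicity 2) and 1 - (11) = -10, so det(I - K) = -10. (Direct check: I - K =
[[-2, 6, -9],
 [1, -1, 3],
 [-2, 4, -5]]
has determinant -10.) The finite-dimensional Fredholm alternative says: either (I - K) is invertible, or ker(I - K) ≠ {0} and then range(I - K) = ker((I - K)^*)^⊥, with dim ker(I - K) = dim ker((I - K)^*). Since det(I - K) ≠ 0, 1 is not an eigenvalue of K and ker(I - K) = {0}, so we are in the first case: for every y there is a unique x = (I - K)^(-1) y. Explicitly, by the Sherman–Morrison formula, (I - u v^T)^(-1) = I + u v^T/(1 - v·u), i.e. (I - K)^(-1) = I + K/(-10).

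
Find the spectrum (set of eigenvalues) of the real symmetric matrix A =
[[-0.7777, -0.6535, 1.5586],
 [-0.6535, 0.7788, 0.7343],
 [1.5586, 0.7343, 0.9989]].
sigma(A) ≈ {-2, 1, 2}

A is real symmetric, so its spectrum consists of real eigenvalues. Expanding the characteristic polynomial of the displayed matrix gives
  det(λ I - A) = p(λ) = λ^3 + (-1)λ^2 + (-4)λ + (4).
Solving p(λ) = 0 yields eigenvalues ≈ -2, 1, 2. (A is shown rounded to 4 decimals, so these recover the underlying integer eigenvalues to within that precision.)
Verification: the trace of A = 1 equals the sum of eigenvalues 1, and det(A) ≈ -4.0000 matches the eigenvalue product -4.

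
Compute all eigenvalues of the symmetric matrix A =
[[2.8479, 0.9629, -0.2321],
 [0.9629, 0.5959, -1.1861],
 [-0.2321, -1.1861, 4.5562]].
sigma(A) ≈ {0, 3, 5}

A is real symmetric, so its spectrum consists of real eigenvalues. Expanding the characteristic polynomial of the displayed matrix gives
  det(λ I - A) = p(λ) = λ^3 + (-8)λ^2 + (15)λ + (0).
Solving p(λ) = 0 yields eigenvalues ≈ 0, 3, 5. (A is shown rounded to 4 decimals, so these recover the underlying integer eigenvalues to within that precision.)
Verification: the trace of A = 8 equals the sum of eigenvalues 8, and det(A) ≈ -0.0007 matches the eigenvalue product 0.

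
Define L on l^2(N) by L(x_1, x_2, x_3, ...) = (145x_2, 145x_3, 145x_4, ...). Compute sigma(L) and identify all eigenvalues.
sigma(L) = closed disk {z in C : |z| ≤ 145}; sigma_p(L) = open disk {z in C : |z| < 145}

Note L = 145·V where V is the unit left shift (V x)_k = x_{k+1}; so sigma(L) = 145·sigma(V) and ||L|| = 145||V||. ||L x||^2 = 21025sum_{k≥2} |x_k|^2 ≤ 21025||x||^2, with equality on {x : x_1 = 0}, so ||L|| = 145. For any lambda with |lambda| < 145, set r = lambda/145 (|r| < 1); the vector x = (1, r, r^2, ...) is in l^2 and satisfies L x = 145(r, r^2, ...) = lambda x, so lambda is an eigenvalue. On the boundary |lambda| = 145 the geometric series diverges, so no l^2 eigenvector exists, but these lambda lie in the approximate point spectrum. Hence sigma(L) is the closed disk of radius 145 and sigma_p(L) is the open disk.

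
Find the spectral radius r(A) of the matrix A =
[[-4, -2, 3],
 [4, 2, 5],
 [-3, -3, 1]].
r(A) = sqrt(24) ≈ 4.899

The eigenvalues of A are the roots of its characteristic polynomial. With M = A (coefficients from the trace, the sum of principal 2x2 minors, and det A):
  p(λ) = det(λ I - M) = λ^3 + λ^2 + 22λ + 48.
By the rational root theorem any rational root is an integer divisor of 48. Testing λ = -2: p(-2) = -8 + 4 - 44 + 48 = 0, so λ = -2 is a root. Dividing out (λ + 2) leaves p(λ) = (λ + 2)(λ^2 - λ + 24). For λ^2 - λ + 24 the discriminant is -95. It is negative, so the roots are the complex-conjugate pair λ = 1/2 ± (sqrt(95)/2) i ≈ 0.5 ± 4.8734i. For a conjugate pair the product of the roots equals the constant term, so |λ|^2 = 24 and |λ| = sqrt(24) ≈ 4.899.
Thus the eigenvalues (to 4 decimals) are 0.5 ± 4.8734i (modulus 4.899); -2 (modulus 2). The spectral radius is the largest modulus: r(A) = sqrt(24) ≈ 4.899. (Cross-check: r(A) ≤ ||A||_2 ≈ 7.5982; equality holds whenever A is normal, though it can also hold for some non-normal A.)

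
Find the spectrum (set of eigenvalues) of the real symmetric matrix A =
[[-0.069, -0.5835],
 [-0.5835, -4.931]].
sigma(A) ≈ {-5, 0}

A is real symmetric, so its spectrum consists of real eigenvalues. Expanding the characteristic polynomial of the displayed matrix gives
  det(λ I - A) = p(λ) = λ^2 + (5)λ + (0).
Solving p(λ) = 0 yields eigenvalues ≈ -5, 0. (A is shown rounded to 4 decimals, so these recover the underlying integer eigenvalues to within that precision.)
Verification: the trace of A = -5 equals the sum of eigenvalues -5, and det(A) ≈ -0.0002 matches the eigenvalue product 0.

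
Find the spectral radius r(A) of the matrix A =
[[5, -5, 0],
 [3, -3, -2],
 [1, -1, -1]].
r(A) = (1 + sqrt(17))/2 ≈ 2.5616

The eigenvalues of A are the roots of its characteristic polynomial. With M = A (coefficients from the trace, the sum of principal 2x2 minors, and det A):
  p(λ) = det(λ I - M) = λ^3 - λ^2 - 4λ.
The constant term is 0, so λ = 0 is a root. Dividing out λ leaves p(λ) = λ(λ^2 - λ - 4). For λ^2 - λ - 4 the discriminant is 17. It is nonnegative but not a perfect square, so the roots are real and irrational: λ = (1 ± sqrt(17))/2 ≈ 2.5616, -1.5616.
Thus the eigenvalues (to 4 decimals) are 2.5616 (modulus 2.5616); -1.5616 (modulus 1.5616); 0 (modulus 0). The spectral radius is the largest modulus: r(A) = (1 + sqrt(17))/2 ≈ 2.5616. (Cross-check: r(A) ≤ ||A||_2 ≈ 8.4542; equality holds whenever A is normal, though it can also hold for some non-normal A.)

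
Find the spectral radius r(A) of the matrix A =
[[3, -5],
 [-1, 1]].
r(A) = (4 + sqrt(24))/2 ≈ 4.4495

The eigenvalues of A are the roots of its characteristic polynomial. With M = A (coefficients from the trace and determinant):
  p(λ) = det(λ I - M) = λ^2 - 4λ - 2.
For λ^2 - 4λ - 2 the discriminant is 24. It is nonnegative but not a perfect square, so the roots are real and irrational: λ = (4 ± sqrt(24))/2 ≈ 4.4495, -0.4495.
Thus the eigenvalues (to 4 decimals) are 4.4495 (modulus 4.4495); -0.4495 (modulus 0.4495). The spectral radius is the largest modulus: r(A) = (4 + sqrt(24))/2 ≈ 4.4495. (Cross-check: r(A) ≤ ||A||_2 ≈ 5.9907; equality holds whenever A is normal, though it can also hold for some non-normal A.)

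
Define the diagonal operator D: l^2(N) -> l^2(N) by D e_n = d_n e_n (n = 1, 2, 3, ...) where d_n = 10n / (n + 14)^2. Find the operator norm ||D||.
||D|| = 5/28 (attained at n = 14)

For D diagonal, ||D|| = sup_n |d_n|. Treat f(x) = 10x / (x + 14)^2 for real x > 0. By the quotient rule, f'(x) = 10(14 - x)/(x + 14)^3, which is positive for x < 14 and negative for x > 14. So f has a unique maximum at x = 14, and since 14 is a positive integer, the supremum over n ≥ 1 is attained at n = 14: d_14 = 10·14/(14 + 14)^2 = 10·14/784 = 5/28. Hence ||D|| = 5/28.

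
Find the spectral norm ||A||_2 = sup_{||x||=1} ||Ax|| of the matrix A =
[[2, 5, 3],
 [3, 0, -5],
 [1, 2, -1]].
||A||_2 ≈ 6.734 (= sqrt(largest eigenvalue of A^T A))

||A||_2 = sigma_max(A) = sqrt(lambda_max(A^T A)). Form the symmetric matrix M = A^T A =
[[14, 12, -10],
 [12, 29, 13],
 [-10, 13, 35]].
Its characteristic polynomial (trace, sum of principal 2x2 minors, determinant of M give the coefficients) is
  p(λ) = det(λ I - M) = λ^3 - 78λ^2 + 1498λ - 784.
No integer candidate from the rational root theorem (±divisors of 784) is a root, so the roots are irrational. The cubic discriminant is Δ = 350560112 > 0, so there are three distinct real roots. p(0) = -784 and p(1) = 637 have opposite signs, so a root lies in (0, 1); Newton's method refines it to λ ≈ 0.5384. p(32) = 48 and p(33) = -355 have opposite signs, so a root lies in (32, 33); Newton's method refines it to λ ≈ 32.1143. p(45) = -199 and p(46) = 412 have opposite signs, so a root lies in (45, 46); Newton's method refines it to λ ≈ 45.3473. Check (Vieta): the three roots sum to 78, matching tr M = 78.
So the eigenvalues of A^T A are ≈ 0.5384, 32.1143, 45.3473 (all ≥ 0, as they must be for A^T A). The largest is λ_max ≈ 45.3473, hence ||A||_2 = sqrt(λ_max) ≈ 6.734.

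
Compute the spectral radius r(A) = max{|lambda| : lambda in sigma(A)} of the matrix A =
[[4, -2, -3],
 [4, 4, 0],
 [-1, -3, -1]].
r(A) = sqrt(13) ≈ 3.6056

The eigenvalues of A are the roots of its characteristic polynomial. With M = A (coefficients from the trace, the sum of principal 2x2 minors, and det A):
  p(λ) = det(λ I - M) = λ^3 - 7λ^2 + 13λ.
The constant term is 0, so λ = 0 is a root. Dividing out λ leaves p(λ) = λ(λ^2 - 7λ + 13). For λ^2 - 7λ + 13 the discriminant is -3. It is negative, so the roots are the complex-conjugate pair λ = 7/2 ± (sqrt(3)/2) i ≈ 3.5 ± 0.866i. For a conjugate pair the product of the roots equals the constant term, so |λ|^2 = 13 and |λ| = sqrt(13) ≈ 3.6056.
Thus the eigenvalues (to 4 decimals) are 3.5 ± 0.866i (modulus 3.6056); 0 (modulus 0). The spectral radius is the largest modulus: r(A) = sqrt(13) ≈ 3.6056. (Cross-check: r(A) ≤ ||A||_2 ≈ 6.5177; equality holds whenever A is normal, though it can also hold for some non-normal A.)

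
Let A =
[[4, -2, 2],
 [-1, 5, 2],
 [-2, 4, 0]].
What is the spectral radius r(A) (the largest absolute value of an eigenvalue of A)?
r(A) = (6 + sqrt(52))/2 ≈ 6.6056

The eigenvalues of A are the roots of its characteristic polynomial. With M = A (coefficients from the trace, the sum of principal 2x2 minors, and det A):
  p(λ) = det(λ I - M) = λ^3 - 9λ^2 + 14λ + 12.
By the rational root theorem any rational root is an integer divisor of 12. Testing λ = 3: p(3) = 27 - 81 + 42 + 12 = 0, so λ = 3 is a root. Dividing out (λ - 3) leaves p(λ) = (λ - 3)(λ^2 - 6λ - 4). For λ^2 - 6λ - 4 the discriminant is 52. It is nonnegative but not a perfect square, so the roots are real and irrational: λ = (6 ± sqrt(52))/2 ≈ 6.6056, -0.6056.
Thus the eigenvalues (to 4 decimals) are 6.6056 (modulus 6.6056); -0.6056 (modulus 0.6056); 3 (modulus 3). The spectral radius is the largest modulus: r(A) = (6 + sqrt(52))/2 ≈ 6.6056. (Cross-check: r(A) ≤ ||A||_2 ≈ 7.5687; equality holds whenever A is normal, though it can also hold for some non-normal A.)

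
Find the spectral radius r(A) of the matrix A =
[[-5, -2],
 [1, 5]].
r(A) = sqrt(92)/2 ≈ 4.7958

The eigenvalues of A are the roots of its characteristic polynomial. With M = A (coefficients from the trace and determinant):
  p(λ) = det(λ I - M) = λ^2 - 23.
For λ^2 - 23 the discriminant is 92. It is nonnegative but not a perfect square, so the roots are real and irrational: λ = ± sqrt(92)/2 ≈ 4.7958, -4.7958.
Thus the eigenvalues (to 4 decimals) are 4.7958 (modulus 4.7958); -4.7958 (modulus 4.7958). The spectral radius is the largest modulus: r(A) = sqrt(92)/2 ≈ 4.7958. (Cross-check: r(A) ≤ ||A||_2 ≈ 6.5249; equality holds whenever A is normal, though it can also hold for some non-normal A.)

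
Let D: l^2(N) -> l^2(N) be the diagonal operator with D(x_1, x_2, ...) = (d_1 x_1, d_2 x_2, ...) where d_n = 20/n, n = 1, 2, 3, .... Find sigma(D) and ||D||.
sigma(D) = {20/n : n ≥ 1} ∪ {0}; ||D|| = 20

A bounded diagonal operator on l^2 with diagonal entries d_n has spectrum equal to the closure of {d_n : n ≥ 1}: every d_n is an eigenvalue (with eigenvector e_n), so {d_n} ⊂ sigma(D); the spectrum is closed, so its closure is too; and for lambda not in the closure, (D - lambda I) has bounded inverse (the diagonal entries 1/(d_n - lambda) are bounded). For our sequence d_n = 20/n, n = 1, 2, 3, ...:
  - {d_n} = {20/n : n ≥ 1}; the only limit point is 0
  - closure = {20/n : n ≥ 1} ∪ {0}
For the norm: a diagonal operator has ||D|| = sup_n |d_n|. Here d_n = 20/n is positive and decreasing, so sup_n |d_n| = d_1 = 20. So ||D|| = 20.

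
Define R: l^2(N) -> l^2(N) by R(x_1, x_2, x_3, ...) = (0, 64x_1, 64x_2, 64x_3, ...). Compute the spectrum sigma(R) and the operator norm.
sigma(R) = closed disk {z in C : |z| ≤ 64}; ||R|| = 64

Note R = 64·U where U is the unit right shift (U x)_k = x_{k-1} (with x_0 := 0); so ||R|| = 64||U|| and sigma(R) = 64·sigma(U). ||R x||^2 = sum_{k≥1} |64x_k|^2 = 4096||x||^2, so ||R|| = 64 and sigma(R) ⊂ {|z| ≤ 64}. For any |lambda| < 64, the equation (R - lambda I) x = 0 forces x_1 = 0, then 64x_k = lambda x_{k+1} ⇒ x = 0, so R has no eigenvalues. But (R - lambda I) is not surjective for |lambda| < 64: solving (R - lambda I) x = e_1 would require x_n proportional to (lambda/64)^(-n), which is not in l^2. So every |lambda| < 64 lies in the residual spectrum. The boundary |lambda| = 64 is in the approximate point spectrum (the spectrum is closed). Hence sigma(R) is the closed disk of radius 64.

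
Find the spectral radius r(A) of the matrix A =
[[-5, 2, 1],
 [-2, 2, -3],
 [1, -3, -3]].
r(A) ≈ 4.8502

The eigenvalues of A are the roots of its characteristic polynomial. With M = A (coefficients from the trace, the sum of principal 2x2 minors, and det A):
  p(λ) = det(λ I - M) = λ^3 + 6λ^2 - 7λ - 61.
No integer candidate from the rational root theorem (±divisors of 61) is a root, so the roots are irrational. The cubic discriminant is Δ = 1489 > 0, so there are three distinct real roots. p(-5) = -1 and p(-4.5) = 0.875 have opposite signs, so a root lies in (-5, -4.5); Newton's method refines it to λ ≈ -4.8502. p(-4.5) = 0.875 and p(-4) = -1 have opposite signs, so a root lies in (-4.5, -4); Newton's method refines it to λ ≈ -4.1676. p(3) = -1 and p(4) = 71 have opposite signs, so a root lies in (3, 4); Newton's method refines it to λ ≈ 3.0178. Check (Vieta): the three roots sum to -6, matching tr M = -6.
Thus the eigenvalues (to 4 decimals) are -4.8502 (modulus 4.8502); -4.1676 (modulus 4.1676); 3.0178 (modulus 3.0178). The spectral radius is the largest modulus: r(A) ≈ 4.8502. (Cross-check: r(A) ≤ ||A||_2 ≈ 6.5239; equality holds whenever A is normal, though it can also hold for some non-normal A.)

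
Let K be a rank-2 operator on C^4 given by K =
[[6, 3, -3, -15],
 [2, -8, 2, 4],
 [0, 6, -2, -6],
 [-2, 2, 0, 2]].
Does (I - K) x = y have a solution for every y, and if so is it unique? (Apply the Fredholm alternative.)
(I - K) is invertible (det(I - K) = -105 ≠ 0), so for every y in C^4 the equation (I - K) x = y has a unique solution.

K has rank 2 and factors as K = U V^T = u1 v1^T + u2 v2^T with u1 = (3, 1, 0, -1), v1 = (2, -2, 0, -2), u2 = (-3, 2, -2, 0), v2 = (0, -3, 1, 3) (multiplying out reproduces the displayed K). The nonzero eigenvalues of U V^T coincide with those of the 2 x 2 matrix G = V^T U = [[v1·u1, v1·u2], [v2·u1, v2·u2]] = [[6, -10], [-6, -8]], and by the Sylvester determinant identity det(I_4 - U V^T) = det(I_2 - V^T U) = det([[-5, 10], [6, 9]]) = (-5)(9) - (10)(6) = -105. (Direct check: I - K =
[[-5, -3, 3, 15],
 [-2, 9, -2, -4],
 [0, -6, 3, 6],
 [2, -2, 0, -1]]
has determinant -105.) The finite-dimensional Fredholm alternative says: either (I - K) is invertible, or ker(I - K) ≠ {0} and then range(I - K) = ker((I - K)^*)^⊥, with dim ker(I - K) = dim ker((I - K)^*). Since det(I - K) ≠ 0, 1 is not an eigenvalue of K and ker(I - K) = {0}, so we are in the first case: for every y there is a unique x = (I - K)^(-1) y. (Explicitly, by the Woodbury identity, (I - U V^T)^(-1) = I + U (I_2 - G)^(-1) V^T.)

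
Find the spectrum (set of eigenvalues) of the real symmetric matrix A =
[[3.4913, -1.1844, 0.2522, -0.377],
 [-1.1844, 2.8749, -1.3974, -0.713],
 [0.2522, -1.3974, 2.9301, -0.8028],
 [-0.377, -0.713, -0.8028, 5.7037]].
sigma(A) ≈ {1, 3, 5, 6}

A is real symmetric, so its spectrum consists of real eigenvalues. Expanding the characteristic polynomial of the displayed matrix gives
  det(λ I - A) = p(λ) = λ^4 + (-15)λ^3 + (77)λ^2 + (-153)λ + (89.9988).
Solving p(λ) = 0 yields eigenvalues ≈ 1, 3, 5, 6. (A is shown rounded to 4 decimals, so these recover the underlying integer eigenvalues to within that precision.)
Verification: the trace of A = 15 equals the sum of eigenvalues 15, and det(A) ≈ 89.9988 matches the eigenvalue product 90.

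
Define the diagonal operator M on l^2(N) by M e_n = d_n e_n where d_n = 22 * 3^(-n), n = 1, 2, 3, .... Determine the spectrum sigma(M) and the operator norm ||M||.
sigma(M) = {22 * 3^(-n) : n ≥ 1} ∪ {0}; ||M|| = 22/3

A bounded diagonal operator on l^2 with diagonal entries d_n has spectrum equal to the closure of {d_n : n ≥ 1}: every d_n is an eigenvalue (with eigenvector e_n), so {d_n} ⊂ sigma(M); the spectrum is closed, so its closure is too; and for lambda not in the closure, (M - lambda I) has bounded inverse (the diagonal entries 1/(d_n - lambda) are bounded). For our sequence d_n = 22 * 3^(-n), n = 1, 2, 3, ...:
  - {d_n} = {22 * 3^(-n) : n ≥ 1}; the only limit point is 0
  - closure = {22 * 3^(-n) : n ≥ 1} ∪ {0}
For the norm: a diagonal operator has ||M|| = sup_n |d_n|. Here d_n = 22 * 3^(-n) is positive and decreasing, so sup_n |d_n| = d_1 = 22/3. So ||M|| = 22/3.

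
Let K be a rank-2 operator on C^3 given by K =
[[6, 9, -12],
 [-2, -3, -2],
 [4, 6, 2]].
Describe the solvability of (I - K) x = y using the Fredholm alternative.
(I - K) is invertible (det(I - K) = 62 ≠ 0), so for every y in C^3 the equation (I - K) x = y has a unique solution.

K has rank 2 and factors as K = U V^T = u1 v1^T + u2 v2^T with u1 = (3, 2, -3), v1 = (0, 0, -2), u2 = (3, -1, 2), v2 = (2, 3, -2) (multiplying out reproduces the displayed K). The nonzero eigenvalues of U V^T coincide with those of the 2 x 2 matrix G = V^T U = [[v1·u1, v1·u2], [v2·u1, v2·u2]] = [[6, -4], [18, -1]], and by the Sylvester determinant identity det(I_3 - U V^T) = det(I_2 - V^T U) = det([[-5, 4], [-18, 2]]) = (-5)(2) - (4)(-18) = 62. (Direct check: I - K =
[[-5, -9, 12],
 [2, 4, 2],
 [-4, -6, -1]]
has determinant 62.) The finite-dimensional Fredholm alternative says: either (I - K) is invertible, or ker(I - K) ≠ {0} and then range(I - K) = ker((I - K)^*)^⊥, with dim ker(I - K) = dim ker((I - K)^*). Since det(I - K) ≠ 0, 1 is not an eigenvalue of K and ker(I - K) = {0}, so we are in the first case: for every y there is a unique x = (I - K)^(-1) y. (Explicitly, by the Woodbury identity, (I - U V^T)^(-1) = I + U (I_2 - G)^(-1) V^T.)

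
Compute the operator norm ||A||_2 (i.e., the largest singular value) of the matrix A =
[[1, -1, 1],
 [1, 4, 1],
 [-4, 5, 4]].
||A||_2 ≈ 8.1175 (= sqrt(largest eigenvalue of A^T A))

||A||_2 = sigma_max(A) = sqrt(lambda_max(A^T A)). Form the symmetric matrix M = A^T A =
[[18, -17, -14],
 [-17, 42, 23],
 [-14, 23, 18]].
Its characteristic polynomial (trace, sum of principal 2x2 minors, determinant of M give the coefficients) is
  p(λ) = det(λ I - M) = λ^3 - 78λ^2 + 822λ - 1600.
No integer candidate from the rational root theorem (±divisors of 1600) is a root, so the roots are irrational. The cubic discriminant is Δ = 629500464 > 0, so there are three distinct real roots. p(2) = -260 and p(3) = 191 have opposite signs, so a root lies in (2, 3); Newton's method refines it to λ ≈ 2.5377. p(9) = 209 and p(10) = -180 have opposite signs, so a root lies in (9, 10); Newton's method refines it to λ ≈ 9.5684. p(65) = -3095 and p(66) = 380 have opposite signs, so a root lies in (65, 66); Newton's method refines it to λ ≈ 65.8939. Check (Vieta): the three roots sum to 78, matching tr M = 78.
So the eigenvalues of A^T A are ≈ 2.5377, 9.5684, 65.8939 (all ≥ 0, as they must be for A^T A). The largest is λ_max ≈ 65.8939, hence ||A||_2 = sqrt(λ_max) ≈ 8.1175.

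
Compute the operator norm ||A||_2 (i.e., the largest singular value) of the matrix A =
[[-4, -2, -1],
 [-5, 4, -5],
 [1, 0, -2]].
||A||_2 ≈ 8.4825 (= sqrt(largest eigenvalue of A^T A))

||A||_2 = sigma_max(A) = sqrt(lambda_max(A^T A)). Form the symmetric matrix M = A^T A =
[[42, -12, 27],
 [-12, 20, -18],
 [27, -18, 30]].
Its characteristic polynomial (trace, sum of principal 2x2 minors, determinant of M give the coefficients) is
  p(λ) = det(λ I - M) = λ^3 - 92λ^2 + 1503λ - 4356.
No integer candidate from the rational root theorem (±divisors of 4356) is a root, so the roots are irrational. The cubic discriminant is Δ = 2300857092 > 0, so there are three distinct real roots. p(3) = -648 and p(4) = 248 have opposite signs, so a root lies in (3, 4); Newton's method refines it to λ ≈ 3.7043. p(16) = 236 and p(17) = -480 have opposite signs, so a root lies in (16, 17); Newton's method refines it to λ ≈ 16.343. p(71) = -3504 and p(72) = 180 have opposite signs, so a root lies in (71, 72); Newton's method refines it to λ ≈ 71.9526. Check (Vieta): the three roots sum to 92, matching tr M = 92.
So the eigenvalues of A^T A are ≈ 3.7043, 16.343, 71.9526 (all ≥ 0, as they must be for A^T A). The largest is λ_max ≈ 71.9526, hence ||A||_2 = sqrt(λ_max) ≈ 8.4825.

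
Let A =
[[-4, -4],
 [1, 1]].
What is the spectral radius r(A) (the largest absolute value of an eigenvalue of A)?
r(A) = 3

The eigenvalues of A are the roots of its characteristic polynomial. With M = A (coefficients from the trace and determinant):
  p(λ) = det(λ I - M) = λ^2 + 3λ.
For λ^2 + 3λ the discriminant is 9. It is a perfect square (3^2), so the roots are rational: λ = (-3 ± 3)/2 = 0, -3.
Thus the eigenvalues (to 4 decimals) are 0 (modulus 0); -3 (modulus 3). The spectral radius is the largest modulus: r(A) = 3. (Cross-check: r(A) ≤ ||A||_2 ≈ 5.831; equality holds whenever A is normal, though it can also hold for some non-normal A.)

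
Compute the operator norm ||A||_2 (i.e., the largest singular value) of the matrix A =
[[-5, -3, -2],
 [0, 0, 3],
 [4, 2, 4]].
||A||_2 ≈ 8.5739 (= sqrt(largest eigenvalue of A^T A))

||A||_2 = sigma_max(A) = sqrt(lambda_max(A^T A)). Form the symmetric matrix M = A^T A =
[[41, 23, 26],
 [23, 13, 14],
 [26, 14, 29]].
Its characteristic polynomial (trace, sum of principal 2x2 minors, determinant of M give the coefficients) is
  p(λ) = det(λ I - M) = λ^3 - 83λ^2 + 698λ - 36.
No integer candidate from the rational root theorem (±divisors of 36) is a root, so the roots are irrational. The cubic discriminant is Δ = 1951243700 > 0, so there are three distinct real roots. p(0) = -36 and p(1) = 580 have opposite signs, so a root lies in (0, 1); Newton's method refines it to λ ≈ 0.0519. p(9) = 252 and p(10) = -356 have opposite signs, so a root lies in (9, 10); Newton's method refines it to λ ≈ 9.4365. p(73) = -2372 and p(74) = 2332 have opposite signs, so a root lies in (73, 74); Newton's method refines it to λ ≈ 73.5116. Check (Vieta): the three roots sum to 83, matching tr M = 83.
So the eigenvalues of A^T A are ≈ 0.0519, 9.4365, 73.5116 (all ≥ 0, as they must be for A^T A). The largest is λ_max ≈ 73.5116, hence ||A||_2 = sqrt(λ_max) ≈ 8.5739.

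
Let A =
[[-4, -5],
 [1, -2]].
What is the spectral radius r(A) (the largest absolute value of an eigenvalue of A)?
r(A) = sqrt(13) ≈ 3.6056

The eigenvalues of A are the roots of its characteristic polynomial. With M = A (coefficients from the trace and determinant):
  p(λ) = det(λ I - M) = λ^2 + 6λ + 13.
For λ^2 + 6λ + 13 the discriminant is -16. It is negative, so the roots are the complex-conjugate pair λ = -3 ± (sqrt(16)/2) i ≈ -3 ± 2i. For a conjugate pair the product of the roots equals the constant term, so |λ|^2 = 13 and |λ| = sqrt(13) ≈ 3.6056.
Thus the eigenvalues (to 4 decimals) are -3 ± 2i (modulus 3.6056). The spectral radius is the largest modulus: r(A) = sqrt(13) ≈ 3.6056. (Cross-check: r(A) ≤ ||A||_2 ≈ 6.4787; equality holds whenever A is normal, though it can also hold for some non-normal A.)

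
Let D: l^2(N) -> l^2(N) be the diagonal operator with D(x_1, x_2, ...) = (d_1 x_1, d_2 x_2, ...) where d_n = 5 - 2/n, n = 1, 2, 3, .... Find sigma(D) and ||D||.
sigma(D) = {5 - 2/n : n ≥ 1} ∪ {5}; ||D|| = 5

A bounded diagonal operator on l^2 with diagonal entries d_n has spectrum equal to the closure of {d_n : n ≥ 1}: every d_n is an eigenvalue (with eigenvector e_n), so {d_n} ⊂ sigma(D); the spectrum is closed, so its closure is too; and for lambda not in the closure, (D - lambda I) has bounded inverse (the diagonal entries 1/(d_n - lambda) are bounded). For our sequence d_n = 5 - 2/n, n = 1, 2, 3, ...:
  - {d_n} = {5 - 2/n : n ≥ 1}; the only limit point is 5
  - closure = {5 - 2/n : n ≥ 1} ∪ {5}
For the norm: a diagonal operator has ||D|| = sup_n |d_n|. Here d_n = 5 - 2/n increases monotonically from d_1 = 3 toward 5, with all terms in [3, 5); so sup_n |d_n| = 5 (the supremum is the limit, not attained). So ||D|| = 5.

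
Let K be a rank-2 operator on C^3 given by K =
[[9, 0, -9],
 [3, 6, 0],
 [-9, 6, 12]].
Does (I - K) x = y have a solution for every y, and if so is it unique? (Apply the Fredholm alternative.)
(I - K) is invertible (det(I - K) = 127 ≠ 0), so for every y in C^3 the equation (I - K) x = y has a unique solution.

K has rank 2 and factors as K = U V^T = u1 v1^T + u2 v2^T with u1 = (-3, -2, 2), v1 = (-3, 0, 3), u2 = (0, 3, 3), v2 = (-1, 2, 2) (multiplying out reproduces the displayed K). The nonzero eigenvalues of U V^T coincide with those of the 2 x 2 matrix G = V^T U = [[v1·u1, v1·u2], [v2·u1, v2·u2]] = [[15, 9], [3, 12]], and by the Sylvester determinant identity det(I_3 - U V^T) = det(I_2 - V^T U) = det([[-14, -9], [-3, -11]]) = (-14)(-11) - (-9)(-3) = 127. (Direct check: I - K =
[[-8, 0, 9],
 [-3, -5, 0],
 [9, -6, -11]]
has determinant 127.) The finite-dimensional Fredholm alternative says: either (I - K) is invertible, or ker(I - K) ≠ {0} and then range(I - K) = ker((I - K)^*)^⊥, with dim ker(I - K) = dim ker((I - K)^*). Since det(I - K) ≠ 0, 1 is not an eigenvalue of K and ker(I - K) = {0}, so we are in the first case: for every y there is a unique x = (I - K)^(-1) y. (Explicitly, by the Woodbury identity, (I - U V^T)^(-1) = I + U (I_2 - G)^(-1) V^T.)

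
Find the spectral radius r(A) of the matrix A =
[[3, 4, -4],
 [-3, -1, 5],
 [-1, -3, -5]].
r(A) ≈ 3.8785

The eigenvalues of A are the roots of its characteristic polynomial. With M = A (coefficients from the trace, the sum of principal 2x2 minors, and det A):
  p(λ) = det(λ I - M) = λ^3 + 3λ^2 + 10λ + 52.
No integer candidate from the rational root theorem (±divisors of 52) is a root, so the roots are irrational. The cubic discriminant is Δ = -53644 < 0, so there is one real root and a complex-conjugate pair. p(-4) = -4 and p(-3) = 22 have opposite signs, so a root lies in (-4, -3); Newton's method refines it to λ ≈ -3.8785. Dividing out (λ - (-3.8785)) leaves approximately λ^2 - 0.8785λ + 13.4073. For λ^2 - 0.8785λ + 13.4073 the discriminant is -52.8573. It is negative, so the remaining roots are the complex-conjugate pair λ ≈ 0.4392 ± 3.6351i. Their product equals the constant term, so |λ|^2 ≈ 13.4073 and |λ| ≈ 3.6616.
Thus the eigenvalues (to 4 decimals) are -3.8785 (modulus 3.8785); 0.4392 ± 3.6351i (modulus 3.6616). The spectral radius is the largest modulus: r(A) ≈ 3.8785. (Cross-check: r(A) ≤ ||A||_2 ≈ 8.8176; equality holds whenever A is normal, though it can also hold for some non-normal A.)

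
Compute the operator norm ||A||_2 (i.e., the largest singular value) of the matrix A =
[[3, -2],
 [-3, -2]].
||A||_2 = sqrt(18) ≈ 4.2426 (= sqrt(largest eigenvalue of A^T A))

||A||_2 = sigma_max(A) = sqrt(lambda_max(A^T A)). Form the symmetric matrix M = A^T A =
[[18, 0],
 [0, 8]].
Its characteristic polynomial (trace, determinant of M give the coefficients) is
  p(λ) = det(λ I - M) = λ^2 - 26λ + 144.
For λ^2 - 26λ + 144 the discriminant is 100. It is a perfect square (10^2), so the roots are rational: λ = (26 ± 10)/2 = 18, 8.
So the eigenvalues of A^T A are ≈ 8, 18 (all ≥ 0, as they must be for A^T A). The largest is λ_max = 18, hence ||A||_2 = sqrt(λ_max) = sqrt(18) ≈ 4.2426.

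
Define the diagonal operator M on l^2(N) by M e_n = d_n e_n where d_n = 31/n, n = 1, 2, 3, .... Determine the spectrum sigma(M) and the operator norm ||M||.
sigma(M) = {31/n : n ≥ 1} ∪ {0}; ||M|| = 31

A bounded diagonal operator on l^2 with diagonal entries d_n has spectrum equal to the closure of {d_n : n ≥ 1}: every d_n is an eigenvalue (with eigenvector e_n), so {d_n} ⊂ sigma(M); the spectrum is closed, so its closure is too; and for lambda not in the closure, (M - lambda I) has bounded inverse (the diagonal entries 1/(d_n - lambda) are bounded). For our sequence d_n = 31/n, n = 1, 2, 3, ...:
  - {d_n} = {31/n : n ≥ 1}; the only limit point is 0
  - closure = {31/n : n ≥ 1} ∪ {0}
For the norm: a diagonal operator has ||M|| = sup_n |d_n|. Here d_n = 31/n is positive and decreasing, so sup_n |d_n| = d_1 = 31. So ||M|| = 31.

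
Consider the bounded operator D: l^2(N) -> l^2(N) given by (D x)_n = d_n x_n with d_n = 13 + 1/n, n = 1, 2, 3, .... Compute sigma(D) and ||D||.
sigma(D) = {13 + 1/n : n ≥ 1} ∪ {13}; ||D|| = 14

A bounded diagonal operator on l^2 with diagonal entries d_n has spectrum equal to the closure of {d_n : n ≥ 1}: every d_n is an eigenvalue (with eigenvector e_n), so {d_n} ⊂ sigma(D); the spectrum is closed, so its closure is too; and for lambda not in the closure, (D - lambda I) has bounded inverse (the diagonal entries 1/(d_n - lambda) are bounded). For our sequence d_n = 13 + 1/n, n = 1, 2, 3, ...:
  - {d_n} = {13 + 1/n : n ≥ 1}; the only limit point is 13
  - closure = {13 + 1/n : n ≥ 1} ∪ {13}
For the norm: a diagonal operator has ||D|| = sup_n |d_n|. Here d_n = 13 + 1/n is positive and decreasing, so sup_n |d_n| = d_1 = 13 + 1 = 14. So ||D|| = 14.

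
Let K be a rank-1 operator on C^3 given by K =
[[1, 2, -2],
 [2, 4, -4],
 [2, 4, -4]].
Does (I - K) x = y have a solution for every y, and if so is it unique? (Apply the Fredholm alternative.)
(I - K) is singular (det(I - K) = 0, i.e. 1 ∈ sigma(K)). (I - K) x = y is solvable iff y ⊥ ker((I - K)^*) = span{(1, 2, -2)}, i.e. iff y_1 + 2y_2 - 2y_3 = 0. When solvable, the solutions are x = y + c·(1, 2, 2), c arbitrary (ker(I - K) = span{(1, 2, 2)}, dimension 1).

K has rank 1, so it is an outer product K = u v^T: every row of K is a multiple of one row vector. Reading off the entries, u = (1, 2, 2) and v = (1, 2, -2) (row i of K equals u_i·v^T). A rank-one matrix u v^T satisfies K u = u (v·u) and kills the (2)-dimensional subspace v^⊥, so its characteristic polynomial is lambda^2 (lambda - v·u) with v·u = tr K = 1. Hence the eigenvalues of I - K are 1 (multiplicity 2) and 1 - (1) = 0, so det(I - K) = 0. (Direct check: I - K =
[[0, -2, 2],
 [-2, -3, 4],
 [-2, -4, 5]]
has determinant 0.) So 1 is an eigenvalue of K and (I - K) is not invertible. The finite-dimensional Fredholm alternative says: either (I - K) is invertible, or ker(I - K) ≠ {0} and then range(I - K) = ker((I - K)^*)^⊥, with dim ker(I - K) = dim ker((I - K)^*). We are in the second case, so we need both kernels. Kernel of I - K: (I - K) u = u - u (v·u) = u - u = 0, so ker(I - K) = span{u} = span{(1, 2, 2)} (it is exactly 1-dimensional because rank(I - K) = 2). Kernel of the adjoint: K is real, so (I - K)^* = I - K^T = I - v u^T, and (I - v u^T) v = v - v (u·v) = 0; hence ker((I - K)^*) = span{v} = span{(1, 2, -2)}. Therefore (I - K) x = y is solvable iff <y, v> = 0, i.e. iff y_1 + 2y_2 - 2y_3 = 0. When this holds, K y = u (v·y) = 0, so (I - K) y = y and x = y is a particular solution; the full solution set is the line x = y + c·u = y + c·(1, 2, 2), c ∈ C.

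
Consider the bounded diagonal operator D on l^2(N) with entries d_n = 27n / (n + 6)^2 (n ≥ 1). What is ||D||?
||D|| = 9/8 (attained at n = 6)

For D diagonal, ||D|| = sup_n |d_n|. Treat f(x) = 27x / (x + 6)^2 for real x > 0. By the quotient rule, f'(x) = 27(6 - x)/(x + 6)^3, which is positive for x < 6 and negative for x > 6. So f has a unique maximum at x = 6, and since 6 is a positive integer, the supremum over n ≥ 1 is attained at n = 6: d_6 = 27·6/(6 + 6)^2 = 27·6/144 = 9/8. Hence ||D|| = 9/8.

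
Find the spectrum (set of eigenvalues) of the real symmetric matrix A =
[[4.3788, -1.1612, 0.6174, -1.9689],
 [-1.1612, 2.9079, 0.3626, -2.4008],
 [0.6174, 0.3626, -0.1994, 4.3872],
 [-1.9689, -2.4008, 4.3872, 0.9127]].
sigma(A) ≈ {-5, 2, 5, 6}

A is real symmetric, so its spectrum consists of real eigenvalues. Expanding the characteristic polynomial of the displayed matrix gives
  det(λ I - A) = p(λ) = λ^4 + (-8)λ^3 + (-13)λ^2 + (200)λ + (-299.9912).
Solving p(λ) = 0 yields eigenvalues ≈ -5, 2, 5, 6. (A is shown rounded to 4 decimals, so these recover the underlying integer eigenvalues to within that precision.)
Verification: the trace of A = 8 equals the sum of eigenvalues 8, and det(A) ≈ -299.9912 matches the eigenvalue product -300.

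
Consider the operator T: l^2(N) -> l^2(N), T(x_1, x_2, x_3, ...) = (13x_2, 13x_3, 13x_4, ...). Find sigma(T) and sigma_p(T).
sigma(T) = closed disk {z in C : |z| ≤ 13}; sigma_p(T) = open disk {z in C : |z| < 13}

Note T = 13·V where V is the unit left shift (V x)_k = x_{k+1}; so sigma(T) = 13·sigma(V) and ||T|| = 13||V||. ||T x||^2 = 169sum_{k≥2} |x_k|^2 ≤ 169||x||^2, with equality on {x : x_1 = 0}, so ||T|| = 13. For any lambda with |lambda| < 13, set r = lambda/13 (|r| < 1); the vector x = (1, r, r^2, ...) is in l^2 and satisfies T x = 13(r, r^2, ...) = lambda x, so lambda is an eigenvalue. On the boundary |lambda| = 13 the geometric series diverges, so no l^2 eigenvector exists, but these lambda lie in the approximate point spectrum. Hence sigma(T) is the closed disk of radius 13 and sigma_p(T) is the open disk.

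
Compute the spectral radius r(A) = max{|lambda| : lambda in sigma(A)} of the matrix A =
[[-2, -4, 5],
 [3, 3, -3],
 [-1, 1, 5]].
r(A) ≈ 3.8911

The eigenvalues of A are the roots of its characteristic polynomial. With M = A (coefficients from the trace, the sum of principal 2x2 minors, and det A):
  p(λ) = det(λ I - M) = λ^3 - 6λ^2 + 19λ - 42.
No integer candidate from the rational root theorem (±divisors of 42) is a root, so the roots are irrational. The cubic discriminant is Δ = -12172 < 0, so there is one real root and a complex-conjugate pair. p(3) = -12 and p(4) = 2 have opposite signs, so a root lies in (3, 4); Newton's method refines it to λ ≈ 3.8911. Dividing out (λ - (3.8911)) leaves approximately λ^2 - 2.1089λ + 10.794. For λ^2 - 2.1089λ + 10.794 the discriminant is -38.7283. It is negative, so the remaining roots are the complex-conjugate pair λ ≈ 1.0545 ± 3.1116i. Their product equals the constant term, so |λ|^2 ≈ 10.794 and |λ| ≈ 3.2854.
Thus the eigenvalues (to 4 decimals) are 3.8911 (modulus 3.8911); 1.0545 ± 3.1116i (modulus 3.2854). The spectral radius is the largest modulus: r(A) ≈ 3.8911. (Cross-check: r(A) ≤ ||A||_2 ≈ 9.1373; equality holds whenever A is normal, though it can also hold for some non-normal A.)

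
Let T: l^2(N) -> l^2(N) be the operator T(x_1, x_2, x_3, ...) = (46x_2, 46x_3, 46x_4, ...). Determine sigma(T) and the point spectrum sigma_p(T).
sigma(T) = closed disk {z in C : |z| ≤ 46}; sigma_p(T) = open disk {z in C : |z| < 46}

Note T = 46·V where V is the unit left shift (V x)_k = x_{k+1}; so sigma(T) = 46·sigma(V) and ||T|| = 46||V||. ||T x||^2 = 2116sum_{k≥2} |x_k|^2 ≤ 2116||x||^2, with equality on {x : x_1 = 0}, so ||T|| = 46. For any lambda with |lambda| < 46, set r = lambda/46 (|r| < 1); the vector x = (1, r, r^2, ...) is in l^2 and satisfies T x = 46(r, r^2, ...) = lambda x, so lambda is an eigenvalue. On the boundary |lambda| = 46 the geometric series diverges, so no l^2 eigenvector exists, but these lambda lie in the approximate point spectrum. Hence sigma(T) is the closed disk of radius 46 and sigma_p(T) is the open disk.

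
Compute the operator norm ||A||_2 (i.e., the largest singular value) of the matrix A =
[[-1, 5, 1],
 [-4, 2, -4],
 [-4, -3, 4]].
||A||_2 ≈ 7.1209 (= sqrt(largest eigenvalue of A^T A))

||A||_2 = sigma_max(A) = sqrt(lambda_max(A^T A)). Form the symmetric matrix M = A^T A =
[[33, -1, -1],
 [-1, 38, -15],
 [-1, -15, 33]].
Its characteristic polynomial (trace, sum of principal 2x2 minors, determinant of M give the coefficients) is
  p(λ) = det(λ I - M) = λ^3 - 104λ^2 + 3370λ - 33856.
No integer candidate from the rational root theorem (±divisors of 33856) is a root, so the roots are irrational. The cubic discriminant is Δ = 48776032 > 0, so there are three distinct real roots. p(20) = -56 and p(21) = 311 have opposite signs, so a root lies in (20, 21); Newton's method refines it to λ ≈ 20.1386. p(33) = 35 and p(34) = -196 have opposite signs, so a root lies in (33, 34); Newton's method refines it to λ ≈ 33.1537. p(50) = -356 and p(51) = 161 have opposite signs, so a root lies in (50, 51); Newton's method refines it to λ ≈ 50.7077. Check (Vieta): the three roots sum to 104, matching tr M = 104.
So the eigenvalues of A^T A are ≈ 20.1386, 33.1537, 50.7077 (all ≥ 0, as they must be for A^T A). The largest is λ_max ≈ 50.7077, hence ||A||_2 = sqrt(λ_max) ≈ 7.1209.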